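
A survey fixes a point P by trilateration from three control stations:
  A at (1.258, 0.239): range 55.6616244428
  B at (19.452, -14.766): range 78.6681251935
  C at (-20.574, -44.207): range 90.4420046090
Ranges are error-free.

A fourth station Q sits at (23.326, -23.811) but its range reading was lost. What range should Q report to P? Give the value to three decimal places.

88.140

eq1: (x − 1.258)² + (y − 0.239)² = 55.6616244428²
eq2: (x − 19.452)² + (y + 14.766)² = 78.6681251935²
eq3: (x + 20.574)² + (y + 44.207)² = 90.4420046090²
eq3−eq1, eq3−eq2 (x²,y² cancel):
  43.664·x + 88.892·y = 2705.631122
  80.052·x + 58.882·y = 209.949011
det = 43.664·58.882 − 88.892·80.052 = -4544.958736
x = (2705.631122·58.882 − 88.892·209.949011) / -4544.958736 = -30.946416
y = (43.664·209.949011 − 2705.631122·80.052) / -4544.958736 = 45.638251
|P − Q| = √((-30.946416 − 23.326)² + (45.638251 − -23.811)²) = 88.140193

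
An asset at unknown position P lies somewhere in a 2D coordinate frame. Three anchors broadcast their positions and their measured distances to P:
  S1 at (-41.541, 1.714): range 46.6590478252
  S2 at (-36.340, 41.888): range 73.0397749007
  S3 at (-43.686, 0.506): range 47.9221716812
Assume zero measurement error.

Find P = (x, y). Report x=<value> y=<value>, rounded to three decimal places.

x=-1.560 y=-22.339

eq1: (x + 41.541)² + (y − 1.714)² = 46.6590478252²
eq2: (x + 36.340)² + (y − 41.888)² = 73.0397749007²
eq3: (x + 43.686)² + (y − 0.506)² = 47.9221716812²
eq2−eq3, eq2−eq1 (x²,y² cancel):
  -14.692·x − 82.764·y = 1871.796667
  -10.402·x − 80.348·y = 1811.134307
det = -14.692·-80.348 − -82.764·-10.402 = 319.561688
x = (1871.796667·-80.348 − -82.764·1811.134307) / 319.561688 = -1.559633
y = (-14.692·1811.134307 − 1871.796667·-10.402) / 319.561688 = -22.339212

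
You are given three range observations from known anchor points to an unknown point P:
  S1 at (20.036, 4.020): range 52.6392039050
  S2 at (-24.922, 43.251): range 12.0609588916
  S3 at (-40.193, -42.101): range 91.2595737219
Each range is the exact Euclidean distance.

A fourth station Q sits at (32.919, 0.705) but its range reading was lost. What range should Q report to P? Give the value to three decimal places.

63.801

eq1: (x − 20.036)² + (y − 4.020)² = 52.6392039050²
eq2: (x + 24.922)² + (y − 43.251)² = 12.0609588916²
eq3: (x + 40.193)² + (y + 42.101)² = 91.2595737219²
eq3−eq2, eq3−eq1 (x²,y² cancel):
  30.542·x + 170.704·y = 7286.626702
  120.458·x + 92.242·y = 2587.054254
det = 30.542·92.242 − 170.704·120.458 = -17745.407268
x = (7286.626702·92.242 − 170.704·2587.054254) / -17745.407268 = -12.989981
y = (30.542·2587.054254 − 7286.626702·120.458) / -17745.407268 = 45.009881
|P − Q| = √((-12.989981 − 32.919)² + (45.009881 − 0.705)²) = 63.800917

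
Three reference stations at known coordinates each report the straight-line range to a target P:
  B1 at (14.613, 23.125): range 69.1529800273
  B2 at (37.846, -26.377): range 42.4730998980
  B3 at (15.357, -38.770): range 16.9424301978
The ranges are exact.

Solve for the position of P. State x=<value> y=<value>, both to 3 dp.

eq1: (x − 14.613)² + (y − 23.125)² = 69.1529800273²
eq2: (x − 37.846)² + (y + 26.377)² = 42.4730998980²
eq3: (x − 15.357)² + (y + 38.770)² = 16.9424301978²
eq1−eq2, eq1−eq3 (x²,y² cancel):
  46.466·x − 99.004·y = 4357.930883
  1.488·x − 123.790·y = 5485.733661
det = 46.466·-123.790 − -99.004·1.488 = -5604.708188
x = (4357.930883·-123.790 − -99.004·5485.733661) / -5604.708188 = -0.649688
y = (46.466·5485.733661 − 4357.930883·1.488) / -5604.708188 = -44.322646

x=-0.650 y=-44.323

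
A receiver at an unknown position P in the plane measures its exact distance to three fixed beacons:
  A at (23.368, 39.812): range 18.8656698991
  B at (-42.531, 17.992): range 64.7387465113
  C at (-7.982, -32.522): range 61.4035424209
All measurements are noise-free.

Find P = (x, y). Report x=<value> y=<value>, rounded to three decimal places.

x=22.138 y=20.986

eq1: (x − 23.368)² + (y − 39.812)² = 18.8656698991²
eq2: (x + 42.531)² + (y − 17.992)² = 64.7387465113²
eq3: (x + 7.982)² + (y + 32.522)² = 61.4035424209²
eq1−eq2, eq1−eq3 (x²,y² cancel):
  -131.798·x − 43.640·y = -3833.652542
  -62.700·x − 144.668·y = -4424.147481
det = -131.798·-144.668 − -43.640·-62.700 = 16330.725064
x = (-3833.652542·-144.668 − -43.640·-4424.147481) / 16330.725064 = 22.138457
y = (-131.798·-4424.147481 − -3833.652542·-62.700) / 16330.725064 = 20.986440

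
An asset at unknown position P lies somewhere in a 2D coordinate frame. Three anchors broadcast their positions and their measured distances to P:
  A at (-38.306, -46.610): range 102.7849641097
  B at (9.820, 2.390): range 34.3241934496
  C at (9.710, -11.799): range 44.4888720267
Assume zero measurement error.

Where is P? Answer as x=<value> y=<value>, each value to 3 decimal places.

eq1: (x + 38.306)² + (y + 46.610)² = 102.7849641097²
eq2: (x − 9.820)² + (y − 2.390)² = 34.3241934496²
eq3: (x − 9.710)² + (y + 11.799)² = 44.4888720267²
eq3−eq2, eq3−eq1 (x²,y² cancel):
  0.220·x + 28.378·y = 669.753477
  -96.032·x − 69.622·y = -5179.147878
det = 0.220·-69.622 − 28.378·-96.032 = 2709.879256
x = (669.753477·-69.622 − 28.378·-5179.147878) / 2709.879256 = 37.029060
y = (0.220·-5179.147878 − 669.753477·-96.032) / 2709.879256 = 23.314084

x=37.029 y=23.314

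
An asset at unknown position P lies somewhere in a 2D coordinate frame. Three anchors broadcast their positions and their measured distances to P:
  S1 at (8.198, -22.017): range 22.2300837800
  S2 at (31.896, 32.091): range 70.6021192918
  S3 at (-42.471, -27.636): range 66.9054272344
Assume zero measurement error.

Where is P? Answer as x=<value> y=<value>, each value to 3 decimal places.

eq1: (x − 8.198)² + (y + 22.017)² = 22.2300837800²
eq2: (x − 31.896)² + (y − 32.091)² = 70.6021192918²
eq3: (x + 42.471)² + (y + 27.636)² = 66.9054272344²
eq1−eq3, eq1−eq2 (x²,y² cancel):
  -101.338·x − 11.238·y = -1966.580725
  47.396·x + 108.216·y = -2995.251020
det = -101.338·108.216 − -11.238·47.396 = -10433.756760
x = (-1966.580725·108.216 − -11.238·-2995.251020) / -10433.756760 = 23.622952
y = (-101.338·-2995.251020 − -1966.580725·47.396) / -10433.756760 = -38.024732

x=23.623 y=-38.025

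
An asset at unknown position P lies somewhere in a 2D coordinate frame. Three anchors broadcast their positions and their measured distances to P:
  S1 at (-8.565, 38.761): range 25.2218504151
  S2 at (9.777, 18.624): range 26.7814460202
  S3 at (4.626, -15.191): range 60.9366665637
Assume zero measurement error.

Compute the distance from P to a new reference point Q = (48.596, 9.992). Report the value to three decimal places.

eq1: (x + 8.565)² + (y − 38.761)² = 25.2218504151²
eq2: (x − 9.777)² + (y − 18.624)² = 26.7814460202²
eq3: (x − 4.626)² + (y + 15.191)² = 60.9366665637²
eq1−eq2, eq1−eq3 (x²,y² cancel):
  36.684·x − 40.274·y = -1214.435354
  26.382·x − 107.904·y = -4400.743583
det = 36.684·-107.904 − -40.274·26.382 = -2895.841668
x = (-1214.435354·-107.904 − -40.274·-4400.743583) / -2895.841668 = 15.951533
y = (36.684·-4400.743583 − -1214.435354·26.382) / -2895.841668 = 44.683950
|P − Q| = √((15.951533 − 48.596)² + (44.683950 − 9.992)²) = 47.636043

47.636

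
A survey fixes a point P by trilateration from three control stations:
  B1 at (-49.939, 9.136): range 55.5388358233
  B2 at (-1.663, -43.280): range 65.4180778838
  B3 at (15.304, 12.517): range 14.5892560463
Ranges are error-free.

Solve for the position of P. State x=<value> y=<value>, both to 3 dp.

eq1: (x + 49.939)² + (y − 9.136)² = 55.5388358233²
eq2: (x + 1.663)² + (y + 43.280)² = 65.4180778838²
eq3: (x − 15.304)² + (y − 12.517)² = 14.5892560463²
eq2−eq3, eq2−eq1 (x²,y² cancel):
  33.934·x + 111.594·y = 2581.642258
  -96.552·x + 104.832·y = 1896.408877
det = 33.934·104.832 − 111.594·-96.552 = 14331.992976
x = (2581.642258·104.832 − 111.594·1896.408877) / 14331.992976 = 4.117422
y = (33.934·1896.408877 − 2581.642258·-96.552) / 14331.992976 = 21.882195

x=4.117 y=21.882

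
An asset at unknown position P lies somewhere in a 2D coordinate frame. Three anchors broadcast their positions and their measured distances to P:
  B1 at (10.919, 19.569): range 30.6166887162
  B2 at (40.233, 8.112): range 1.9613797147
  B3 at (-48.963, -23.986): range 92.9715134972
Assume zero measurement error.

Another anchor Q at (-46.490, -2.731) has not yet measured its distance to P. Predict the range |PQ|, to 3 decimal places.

85.779

eq1: (x − 10.919)² + (y − 19.569)² = 30.6166887162²
eq2: (x − 40.233)² + (y − 8.112)² = 1.9613797147²
eq3: (x + 48.963)² + (y + 23.986)² = 92.9715134972²
eq3−eq1, eq3−eq2 (x²,y² cancel):
  119.764·x + 87.110·y = 5235.787451
  178.392·x + 64.196·y = 7351.650580
det = 119.764·64.196 − 87.110·178.392 = -7851.357376
x = (5235.787451·64.196 − 87.110·7351.650580) / -7851.357376 = 38.755804
y = (119.764·7351.650580 − 5235.787451·178.392) / -7851.357376 = 6.821689
|P − Q| = √((38.755804 − -46.490)² + (6.821689 − -2.731)²) = 85.779374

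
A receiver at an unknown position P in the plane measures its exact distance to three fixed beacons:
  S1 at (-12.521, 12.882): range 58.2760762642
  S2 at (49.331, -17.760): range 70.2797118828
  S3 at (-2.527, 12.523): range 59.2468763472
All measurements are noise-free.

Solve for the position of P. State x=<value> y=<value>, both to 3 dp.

x=-15.316 y=-45.327

eq1: (x + 12.521)² + (y − 12.882)² = 58.2760762642²
eq2: (x − 49.331)² + (y + 17.760)² = 70.2797118828²
eq3: (x + 2.527)² + (y − 12.523)² = 59.2468763472²
eq2−eq1, eq2−eq3 (x²,y² cancel):
  -123.704·x + 61.284·y = -883.106958
  -103.716·x + 60.566·y = -1156.708358
det = -123.704·60.566 − 61.284·-103.716 = -1136.125120
x = (-883.106958·60.566 − 61.284·-1156.708358) / -1136.125120 = -15.316499
y = (-123.704·-1156.708358 − -883.106958·-103.716) / -1136.125120 = -45.326988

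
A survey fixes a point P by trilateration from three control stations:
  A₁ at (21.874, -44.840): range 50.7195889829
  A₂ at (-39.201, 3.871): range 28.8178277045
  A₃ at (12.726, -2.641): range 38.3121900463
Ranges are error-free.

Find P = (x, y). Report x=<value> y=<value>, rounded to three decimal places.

x=-21.852 y=-19.139

eq1: (x − 21.874)² + (y + 44.840)² = 50.7195889829²
eq2: (x + 39.201)² + (y − 3.871)² = 28.8178277045²
eq3: (x − 12.726)² + (y + 2.641)² = 38.3121900463²
eq2−eq3, eq2−eq1 (x²,y² cancel):
  103.854·x − 13.024·y = -2020.133798
  122.150·x − 97.422·y = -804.615079
det = 103.854·-97.422 − -13.024·122.150 = -8526.782788
x = (-2020.133798·-97.422 − -13.024·-804.615079) / -8526.782788 = -21.851872
y = (103.854·-804.615079 − -2020.133798·122.150) / -8526.782788 = -19.139323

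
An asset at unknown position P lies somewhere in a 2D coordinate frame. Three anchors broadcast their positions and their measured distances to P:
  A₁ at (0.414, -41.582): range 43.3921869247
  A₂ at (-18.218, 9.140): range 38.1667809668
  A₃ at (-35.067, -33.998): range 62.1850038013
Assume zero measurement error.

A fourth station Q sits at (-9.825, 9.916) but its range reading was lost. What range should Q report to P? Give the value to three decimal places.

30.537

eq1: (x − 0.414)² + (y + 41.582)² = 43.3921869247²
eq2: (x + 18.218)² + (y − 9.140)² = 38.1667809668²
eq3: (x + 35.067)² + (y + 33.998)² = 62.1850038013²
eq2−eq3, eq2−eq1 (x²,y² cancel):
  -33.698·x − 86.276·y = -440.148159
  37.264·x − 101.444·y = 887.620279
det = -33.698·-101.444 − -86.276·37.264 = 6633.448776
x = (-440.148159·-101.444 − -86.276·887.620279) / 6633.448776 = 18.275669
y = (-33.698·887.620279 − -440.148159·37.264) / 6633.448776 = -2.036550
|P − Q| = √((18.275669 − -9.825)² + (-2.036550 − 9.916)²) = 30.537044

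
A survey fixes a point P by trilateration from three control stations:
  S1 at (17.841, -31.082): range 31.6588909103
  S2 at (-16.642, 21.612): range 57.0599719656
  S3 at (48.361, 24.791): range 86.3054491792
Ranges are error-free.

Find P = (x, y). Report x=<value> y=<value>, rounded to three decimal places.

eq1: (x − 17.841)² + (y + 31.082)² = 31.6588909103²
eq2: (x + 16.642)² + (y − 21.612)² = 57.0599719656²
eq3: (x − 48.361)² + (y − 24.791)² = 86.3054491792²
eq2−eq3, eq2−eq1 (x²,y² cancel):
  130.006·x + 6.358·y = -1983.444863
  68.966·x − 105.388·y = 2793.912324
det = 130.006·-105.388 − 6.358·68.966 = -14139.558156
x = (-1983.444863·-105.388 − 6.358·2793.912324) / -14139.558156 = -13.527127
y = (130.006·2793.912324 − -1983.444863·68.966) / -14139.558156 = -35.362889

x=-13.527 y=-35.363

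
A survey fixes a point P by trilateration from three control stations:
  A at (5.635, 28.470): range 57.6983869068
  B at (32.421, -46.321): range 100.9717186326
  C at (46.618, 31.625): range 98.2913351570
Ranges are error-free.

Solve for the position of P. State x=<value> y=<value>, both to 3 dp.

x=-49.763 y=12.340

eq1: (x − 5.635)² + (y − 28.470)² = 57.6983869068²
eq2: (x − 32.421)² + (y + 46.321)² = 100.9717186326²
eq3: (x − 46.618)² + (y − 31.625)² = 98.2913351570²
eq1−eq3, eq1−eq2 (x²,y² cancel):
  81.966·x + 6.310·y = -4000.998291
  53.572·x − 149.582·y = -4511.721955
det = 81.966·-149.582 − 6.310·53.572 = -12598.677532
x = (-4000.998291·-149.582 − 6.310·-4511.721955) / -12598.677532 = -49.762865
y = (81.966·-4511.721955 − -4000.998291·53.572) / -12598.677532 = 12.339892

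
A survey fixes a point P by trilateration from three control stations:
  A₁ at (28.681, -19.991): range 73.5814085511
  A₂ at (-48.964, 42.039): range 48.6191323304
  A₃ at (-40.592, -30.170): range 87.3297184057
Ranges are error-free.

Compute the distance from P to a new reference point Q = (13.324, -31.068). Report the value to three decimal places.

79.792

eq1: (x − 28.681)² + (y + 19.991)² = 73.5814085511²
eq2: (x + 48.964)² + (y − 42.039)² = 48.6191323304²
eq3: (x + 40.592)² + (y + 30.170)² = 87.3297184057²
eq3−eq1, eq3−eq2 (x²,y² cancel):
  138.546·x + 20.358·y = 876.556510
  -16.744·x + 144.418·y = 6869.471141
det = 138.546·144.418 − 20.358·-16.744 = 20349.410580
x = (876.556510·144.418 − 20.358·6869.471141) / 20349.410580 = -0.651525
y = (138.546·6869.471141 − 876.556510·-16.744) / 20349.410580 = 47.491047
|P − Q| = √((-0.651525 − 13.324)² + (47.491047 − -31.068)²) = 79.792476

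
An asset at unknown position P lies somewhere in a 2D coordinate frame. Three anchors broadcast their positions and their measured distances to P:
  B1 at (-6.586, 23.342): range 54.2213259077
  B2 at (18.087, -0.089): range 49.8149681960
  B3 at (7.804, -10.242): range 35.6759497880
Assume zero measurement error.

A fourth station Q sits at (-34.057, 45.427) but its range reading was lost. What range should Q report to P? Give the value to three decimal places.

eq1: (x + 6.586)² + (y − 23.342)² = 54.2213259077²
eq2: (x − 18.087)² + (y + 0.089)² = 49.8149681960²
eq3: (x − 7.804)² + (y + 10.242)² = 35.6759497880²
eq1−eq2, eq1−eq3 (x²,y² cancel):
  49.346·x − 46.862·y = 197.344257
  28.780·x − 67.168·y = 1244.755410
det = 49.346·-67.168 − -46.862·28.780 = -1965.783768
x = (197.344257·-67.168 − -46.862·1244.755410) / -1965.783768 = -22.930553
y = (49.346·1244.755410 − 197.344257·28.780) / -1965.783768 = -28.357205
|P − Q| = √((-22.930553 − -34.057)² + (-28.357205 − 45.427)²) = 74.618407

74.618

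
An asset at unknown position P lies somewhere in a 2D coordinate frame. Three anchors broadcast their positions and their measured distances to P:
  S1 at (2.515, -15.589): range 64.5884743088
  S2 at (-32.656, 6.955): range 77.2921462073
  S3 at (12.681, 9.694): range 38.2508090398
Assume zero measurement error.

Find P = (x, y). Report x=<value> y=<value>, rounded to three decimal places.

x=37.944 y=38.415

eq1: (x − 2.515)² + (y + 15.589)² = 64.5884743088²
eq2: (x + 32.656)² + (y − 6.955)² = 77.2921462073²
eq3: (x − 12.681)² + (y − 9.694)² = 38.2508090398²
eq3−eq2, eq3−eq1 (x²,y² cancel):
  -90.674·x − 5.478·y = -3650.946509
  -20.332·x − 50.566·y = -2713.985872
det = -90.674·-50.566 − -5.478·-20.332 = 4473.642788
x = (-3650.946509·-50.566 − -5.478·-2713.985872) / 4473.642788 = 37.943697
y = (-90.674·-2713.985872 − -3650.946509·-20.332) / 4473.642788 = 38.415430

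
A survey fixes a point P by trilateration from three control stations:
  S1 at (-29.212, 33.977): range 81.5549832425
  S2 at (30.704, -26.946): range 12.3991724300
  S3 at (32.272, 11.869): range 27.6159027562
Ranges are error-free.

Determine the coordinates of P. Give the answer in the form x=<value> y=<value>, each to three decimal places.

eq1: (x + 29.212)² + (y − 33.977)² = 81.5549832425²
eq2: (x − 30.704)² + (y + 26.946)² = 12.3991724300²
eq3: (x − 32.272)² + (y − 11.869)² = 27.6159027562²
eq2−eq1, eq2−eq3 (x²,y² cancel):
  -119.832·x + 121.846·y = -6158.520874
  3.136·x + 77.630·y = -1095.365995
det = -119.832·77.630 − 121.846·3.136 = -9684.667216
x = (-6158.520874·77.630 − 121.846·-1095.365995) / -9684.667216 = 35.584084
y = (-119.832·-1095.365995 − -6158.520874·3.136) / -9684.667216 = -15.547568

x=35.584 y=-15.548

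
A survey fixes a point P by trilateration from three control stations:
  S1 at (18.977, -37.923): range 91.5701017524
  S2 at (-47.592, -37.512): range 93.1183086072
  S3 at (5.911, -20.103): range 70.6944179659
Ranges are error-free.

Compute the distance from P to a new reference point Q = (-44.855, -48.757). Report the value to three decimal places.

102.664

eq1: (x − 18.977)² + (y + 37.923)² = 91.5701017524²
eq2: (x + 47.592)² + (y + 37.512)² = 93.1183086072²
eq3: (x − 5.911)² + (y + 20.103)² = 70.6944179659²
eq2−eq1, eq2−eq3 (x²,y² cancel):
  133.138·x − 0.822·y = -1587.932287
  107.006·x + 34.818·y = 440.240588
det = 133.138·34.818 − -0.822·107.006 = 4723.557816
x = (-1587.932287·34.818 − -0.822·440.240588) / 4723.557816 = -11.628258
y = (133.138·440.240588 − -1587.932287·107.006) / 4723.557816 = 48.381123
|P − Q| = √((-11.628258 − -44.855)² + (48.381123 − -48.757)²) = 102.663681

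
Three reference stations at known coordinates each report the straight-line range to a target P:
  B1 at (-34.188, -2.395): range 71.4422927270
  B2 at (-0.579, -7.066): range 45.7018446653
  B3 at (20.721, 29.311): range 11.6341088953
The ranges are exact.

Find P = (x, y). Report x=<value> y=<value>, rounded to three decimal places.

x=31.654 y=25.333

eq1: (x + 34.188)² + (y + 2.395)² = 71.4422927270²
eq2: (x + 0.579)² + (y + 7.066)² = 45.7018446653²
eq3: (x − 20.721)² + (y − 29.311)² = 11.6341088953²
eq1−eq2, eq1−eq3 (x²,y² cancel):
  67.218·x − 9.342·y = 1891.050812
  109.818·x + 63.412·y = 5082.587893
det = 67.218·63.412 − -9.342·109.818 = 5288.347572
x = (1891.050812·63.412 − -9.342·5082.587893) / 5288.347572 = 31.653905
y = (67.218·5082.587893 − 1891.050812·109.818) / 5288.347572 = 25.333050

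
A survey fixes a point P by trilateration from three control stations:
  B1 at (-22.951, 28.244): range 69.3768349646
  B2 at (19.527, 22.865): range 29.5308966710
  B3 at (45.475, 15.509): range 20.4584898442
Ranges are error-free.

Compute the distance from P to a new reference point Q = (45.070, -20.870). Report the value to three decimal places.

eq1: (x + 22.951)² + (y − 28.244)² = 69.3768349646²
eq2: (x − 19.527)² + (y − 22.865)² = 29.5308966710²
eq3: (x − 45.475)² + (y − 15.509)² = 20.4584898442²
eq3−eq2, eq3−eq1 (x²,y² cancel):
  -51.896·x + 14.712·y = -1857.916803
  -136.852·x + 25.470·y = -5378.628192
det = -51.896·25.470 − 14.712·-136.852 = 691.575504
x = (-1857.916803·25.470 − 14.712·-5378.628192) / 691.575504 = 45.995321
y = (-51.896·-5378.628192 − -1857.916803·-136.852) / 691.575504 = 35.960872
|P − Q| = √((45.995321 − 45.070)² + (35.960872 − -20.870)²) = 56.838405

56.838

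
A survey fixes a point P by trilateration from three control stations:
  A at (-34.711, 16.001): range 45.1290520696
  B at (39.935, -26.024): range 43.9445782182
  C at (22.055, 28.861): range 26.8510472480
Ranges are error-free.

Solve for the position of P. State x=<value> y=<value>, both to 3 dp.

eq1: (x + 34.711)² + (y − 16.001)² = 45.1290520696²
eq2: (x − 39.935)² + (y + 26.024)² = 43.9445782182²
eq3: (x − 22.055)² + (y − 28.861)² = 26.8510472480²
eq2−eq3, eq2−eq1 (x²,y² cancel):
  -35.760·x + 109.770·y = 257.474761
  -149.292·x + 84.050·y = -916.672665
det = -35.760·84.050 − 109.770·-149.292 = 13382.154840
x = (257.474761·84.050 − 109.770·-916.672665) / 13382.154840 = 9.136340
y = (-35.760·-916.672665 − 257.474761·-149.292) / 13382.154840 = 5.321948

x=9.136 y=5.322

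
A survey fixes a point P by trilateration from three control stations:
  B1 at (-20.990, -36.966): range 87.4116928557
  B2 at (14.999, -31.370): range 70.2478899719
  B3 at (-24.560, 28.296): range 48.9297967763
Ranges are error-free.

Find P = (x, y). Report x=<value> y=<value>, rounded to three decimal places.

x=23.319 y=38.383

eq1: (x + 20.990)² + (y + 36.966)² = 87.4116928557²
eq2: (x − 14.999)² + (y + 31.370)² = 70.2478899719²
eq3: (x + 24.560)² + (y − 28.296)² = 48.9297967763²
eq1−eq2, eq1−eq3 (x²,y² cancel):
  71.978·x + 11.192·y = 2108.019647
  -7.140·x + 130.524·y = 4843.470995
det = 71.978·130.524 − 11.192·-7.140 = 9474.767352
x = (2108.019647·130.524 − 11.192·4843.470995) / 9474.767352 = 23.318676
y = (71.978·4843.470995 − 2108.019647·-7.140) / 9474.767352 = 38.383488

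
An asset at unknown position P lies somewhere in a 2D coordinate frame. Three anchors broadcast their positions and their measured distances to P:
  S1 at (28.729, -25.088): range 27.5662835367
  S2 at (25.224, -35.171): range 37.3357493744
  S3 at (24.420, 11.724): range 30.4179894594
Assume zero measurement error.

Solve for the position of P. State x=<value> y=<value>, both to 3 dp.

eq1: (x − 28.729)² + (y + 25.088)² = 27.5662835367²
eq2: (x − 25.224)² + (y + 35.171)² = 37.3357493744²
eq3: (x − 24.420)² + (y − 11.724)² = 30.4179894594²
eq1−eq2, eq1−eq3 (x²,y² cancel):
  -7.010·x − 20.166·y = -215.571961
  -8.618·x + 73.624·y = -886.328704
det = -7.010·73.624 − -20.166·-8.618 = -689.894828
x = (-215.571961·73.624 − -20.166·-886.328704) / -689.894828 = 48.913216
y = (-7.010·-886.328704 − -215.571961·-8.618) / -689.894828 = -6.313086

x=48.913 y=-6.313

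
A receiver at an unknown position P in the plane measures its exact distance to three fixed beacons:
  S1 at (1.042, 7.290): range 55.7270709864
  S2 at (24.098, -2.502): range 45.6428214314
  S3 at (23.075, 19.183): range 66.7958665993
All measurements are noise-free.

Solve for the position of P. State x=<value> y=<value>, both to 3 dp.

eq1: (x − 1.042)² + (y − 7.290)² = 55.7270709864²
eq2: (x − 24.098)² + (y + 2.502)² = 45.6428214314²
eq3: (x − 23.075)² + (y − 19.183)² = 66.7958665993²
eq2−eq3, eq2−eq1 (x²,y² cancel):
  -2.046·x + 43.370·y = -2064.951141
  -46.112·x + 19.584·y = -1554.983037
det = -2.046·19.584 − 43.370·-46.112 = 1959.808576
x = (-2064.951141·19.584 − 43.370·-1554.983037) / 1959.808576 = 13.776657
y = (-2.046·-1554.983037 − -2064.951141·-46.112) / 1959.808576 = -46.962511

x=13.777 y=-46.963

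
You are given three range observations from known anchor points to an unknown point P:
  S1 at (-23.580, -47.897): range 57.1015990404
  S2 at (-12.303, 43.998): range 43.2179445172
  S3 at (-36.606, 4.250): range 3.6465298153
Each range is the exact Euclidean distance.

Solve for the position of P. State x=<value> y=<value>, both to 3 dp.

eq1: (x + 23.580)² + (y + 47.897)² = 57.1015990404²
eq2: (x + 12.303)² + (y − 43.998)² = 43.2179445172²
eq3: (x + 36.606)² + (y − 4.250)² = 3.6465298153²
eq3−eq2, eq3−eq1 (x²,y² cancel):
  48.606·x + 79.496·y = -1125.367472
  26.052·x − 104.294·y = -1755.218160
det = 48.606·-104.294 − 79.496·26.052 = -7140.343956
x = (-1125.367472·-104.294 − 79.496·-1755.218160) / -7140.343956 = -35.978925
y = (48.606·-1755.218160 − -1125.367472·26.052) / -7140.343956 = 7.842208

x=-35.979 y=7.842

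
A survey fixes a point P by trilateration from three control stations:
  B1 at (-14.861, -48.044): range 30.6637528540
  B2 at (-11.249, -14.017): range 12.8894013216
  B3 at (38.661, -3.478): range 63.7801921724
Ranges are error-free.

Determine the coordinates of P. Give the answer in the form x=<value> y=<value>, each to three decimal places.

x=-23.309 y=-18.567

eq1: (x + 14.861)² + (y + 48.044)² = 30.6637528540²
eq2: (x + 11.249)² + (y + 14.017)² = 12.8894013216²
eq3: (x − 38.661)² + (y + 3.478)² = 63.7801921724²
eq3−eq2, eq3−eq1 (x²,y² cancel):
  -99.820·x − 21.078·y = 2718.023132
  -107.044·x − 89.132·y = 4149.953026
det = -99.820·-89.132 − -21.078·-107.044 = 6640.882808
x = (2718.023132·-89.132 − -21.078·4149.953026) / 6640.882808 = -23.308667
y = (-99.820·4149.953026 − 2718.023132·-107.044) / 6640.882808 = -18.566845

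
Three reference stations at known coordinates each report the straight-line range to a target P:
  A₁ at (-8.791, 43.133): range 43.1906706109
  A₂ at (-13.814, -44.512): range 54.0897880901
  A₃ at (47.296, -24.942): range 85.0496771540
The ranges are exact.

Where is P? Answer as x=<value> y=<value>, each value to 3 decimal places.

x=-31.717 y=6.529

eq1: (x + 8.791)² + (y − 43.133)² = 43.1906706109²
eq2: (x + 13.814)² + (y + 44.512)² = 54.0897880901²
eq3: (x − 47.296)² + (y + 24.942)² = 85.0496771540²
eq2−eq1, eq2−eq3 (x²,y² cancel):
  10.046·x + 175.290·y = 825.863778
  122.220·x + 39.140·y = -3620.872168
det = 10.046·39.140 − 175.290·122.220 = -21030.743360
x = (825.863778·39.140 − 175.290·-3620.872168) / -21030.743360 = -31.716758
y = (10.046·-3620.872168 − 825.863778·122.220) / -21030.743360 = 6.529125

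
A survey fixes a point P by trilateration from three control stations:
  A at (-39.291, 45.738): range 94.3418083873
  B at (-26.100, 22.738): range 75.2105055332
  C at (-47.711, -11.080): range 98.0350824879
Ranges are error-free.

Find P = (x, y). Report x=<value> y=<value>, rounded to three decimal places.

x=48.027 y=10.018

eq1: (x + 39.291)² + (y − 45.738)² = 94.3418083873²
eq2: (x + 26.100)² + (y − 22.738)² = 75.2105055332²
eq3: (x + 47.711)² + (y + 11.080)² = 98.0350824879²
eq3−eq1, eq3−eq2 (x²,y² cancel):
  16.840·x + 113.636·y = 1947.141993
  43.222·x + 67.636·y = 2753.377979
det = 16.840·67.636 − 113.636·43.222 = -3772.584952
x = (1947.141993·67.636 − 113.636·2753.377979) / -3772.584952 = 48.027007
y = (16.840·2753.377979 − 1947.141993·43.222) / -3772.584952 = 10.017663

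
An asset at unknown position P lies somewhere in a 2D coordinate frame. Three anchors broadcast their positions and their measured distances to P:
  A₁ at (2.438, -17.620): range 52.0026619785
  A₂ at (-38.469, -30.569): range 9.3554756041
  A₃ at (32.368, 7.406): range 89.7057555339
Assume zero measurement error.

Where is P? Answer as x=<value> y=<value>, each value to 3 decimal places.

x=-46.359 y=-35.597

eq1: (x − 2.438)² + (y + 17.620)² = 52.0026619785²
eq2: (x + 38.469)² + (y + 30.569)² = 9.3554756041²
eq3: (x − 32.368)² + (y − 7.406)² = 89.7057555339²
eq3−eq1, eq3−eq2 (x²,y² cancel):
  -59.860·x − 50.052·y = 4556.717707
  -141.674·x − 75.950·y = 9271.389114
det = -59.860·-75.950 − -50.052·-141.674 = -2544.700048
x = (4556.717707·-75.950 − -50.052·9271.389114) / -2544.700048 = -46.358650
y = (-59.860·9271.389114 − 4556.717707·-141.674) / -2544.700048 = -35.596758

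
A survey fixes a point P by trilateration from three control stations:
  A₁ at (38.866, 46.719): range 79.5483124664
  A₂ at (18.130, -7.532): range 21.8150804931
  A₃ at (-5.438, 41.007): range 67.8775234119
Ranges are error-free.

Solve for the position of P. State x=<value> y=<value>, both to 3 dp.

eq1: (x − 38.866)² + (y − 46.719)² = 79.5483124664²
eq2: (x − 18.130)² + (y + 7.532)² = 21.8150804931²
eq3: (x + 5.438)² + (y − 41.007)² = 67.8775234119²
eq2−eq3, eq2−eq1 (x²,y² cancel):
  -47.136·x + 97.078·y = -2805.742479
  41.472·x + 108.502·y = -2544.233286
det = -47.136·108.502 − 97.078·41.472 = -9140.369088
x = (-2805.742479·108.502 − 97.078·-2544.233286) / -9140.369088 = 6.284165
y = (-47.136·-2544.233286 − -2805.742479·41.472) / -9140.369088 = -25.850677

x=6.284 y=-25.851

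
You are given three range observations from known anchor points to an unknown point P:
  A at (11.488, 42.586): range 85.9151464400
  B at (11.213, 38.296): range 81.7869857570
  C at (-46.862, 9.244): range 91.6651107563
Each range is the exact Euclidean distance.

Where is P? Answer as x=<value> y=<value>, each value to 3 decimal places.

x=29.534 y=-41.412

eq1: (x − 11.488)² + (y − 42.586)² = 85.9151464400²
eq2: (x − 11.213)² + (y − 38.296)² = 81.7869857570²
eq3: (x + 46.862)² + (y − 9.244)² = 91.6651107563²
eq1−eq2, eq1−eq3 (x²,y² cancel):
  -0.550·x − 8.580·y = 339.074794
  -116.700·x − 66.684·y = -685.123102
det = -0.550·-66.684 − -8.580·-116.700 = -964.609800
x = (339.074794·-66.684 − -8.580·-685.123102) / -964.609800 = 29.534450
y = (-0.550·-685.123102 − 339.074794·-116.700) / -964.609800 = -41.412441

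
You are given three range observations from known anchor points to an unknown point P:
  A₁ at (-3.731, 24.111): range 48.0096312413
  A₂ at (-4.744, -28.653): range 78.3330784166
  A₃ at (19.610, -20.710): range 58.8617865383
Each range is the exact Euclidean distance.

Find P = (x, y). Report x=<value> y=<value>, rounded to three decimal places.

eq1: (x + 3.731)² + (y − 24.111)² = 48.0096312413²
eq2: (x + 4.744)² + (y + 28.653)² = 78.3330784166²
eq3: (x − 19.610)² + (y + 20.710)² = 58.8617865383²
eq1−eq3, eq1−eq2 (x²,y² cancel):
  46.682·x − 89.642·y = -941.589705
  -2.026·x − 105.528·y = -3582.907219
det = 46.682·-105.528 − -89.642·-2.026 = -5107.872788
x = (-941.589705·-105.528 − -89.642·-3582.907219) / -5107.872788 = 43.426080
y = (46.682·-3582.907219 − -941.589705·-2.026) / -5107.872788 = 33.118471

x=43.426 y=33.118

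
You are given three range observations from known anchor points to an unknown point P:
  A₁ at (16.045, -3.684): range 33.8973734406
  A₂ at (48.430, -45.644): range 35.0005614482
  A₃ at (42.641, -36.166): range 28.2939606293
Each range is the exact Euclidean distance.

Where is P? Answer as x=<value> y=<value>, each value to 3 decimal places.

eq1: (x − 16.045)² + (y + 3.684)² = 33.8973734406²
eq2: (x − 48.430)² + (y + 45.644)² = 35.0005614482²
eq3: (x − 42.641)² + (y + 36.166)² = 28.2939606293²
eq2−eq1, eq2−eq3 (x²,y² cancel):
  -64.770·x + 83.920·y = -4081.818379
  -11.578·x + 18.956·y = -878.114105
det = -64.770·18.956 − 83.920·-11.578 = -256.154360
x = (-4081.818379·18.956 − 83.920·-878.114105) / -256.154360 = 14.380444
y = (-64.770·-878.114105 − -4081.818379·-11.578) / -256.154360 = -37.540479

x=14.380 y=-37.540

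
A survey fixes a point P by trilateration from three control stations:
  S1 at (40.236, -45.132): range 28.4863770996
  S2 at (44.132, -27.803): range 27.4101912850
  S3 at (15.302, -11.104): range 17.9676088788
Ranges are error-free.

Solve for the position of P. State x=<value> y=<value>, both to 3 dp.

x=16.749 y=-29.013

eq1: (x − 40.236)² + (y + 45.132)² = 28.4863770996²
eq2: (x − 44.132)² + (y + 27.803)² = 27.4101912850²
eq3: (x − 15.302)² + (y + 11.104)² = 17.9676088788²
eq3−eq1, eq3−eq2 (x²,y² cancel):
  49.868·x − 68.056·y = 2809.744389
  57.660·x − 33.398·y = 1934.706596
det = 49.868·-33.398 − -68.056·57.660 = 2258.617496
x = (2809.744389·-33.398 − -68.056·1934.706596) / 2258.617496 = 16.748542
y = (49.868·1934.706596 − 2809.744389·57.660) / 2258.617496 = -29.013285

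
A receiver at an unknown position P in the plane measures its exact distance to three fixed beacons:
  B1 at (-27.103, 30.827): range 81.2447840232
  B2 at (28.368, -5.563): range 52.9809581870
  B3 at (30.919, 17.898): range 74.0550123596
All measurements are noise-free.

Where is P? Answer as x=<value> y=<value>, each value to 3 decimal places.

eq1: (x + 27.103)² + (y − 30.827)² = 81.2447840232²
eq2: (x − 28.368)² + (y + 5.563)² = 52.9809581870²
eq3: (x − 30.919)² + (y − 17.898)² = 74.0550123596²
eq2−eq1, eq2−eq3 (x²,y² cancel):
  -110.942·x + 72.780·y = -2944.546856
  5.102·x + 46.922·y = -2236.530353
det = -110.942·46.922 − 72.780·5.102 = -5576.944084
x = (-2944.546856·46.922 − 72.780·-2236.530353) / -5576.944084 = -4.412928
y = (-110.942·-2236.530353 − -2944.546856·5.102) / -5576.944084 = -47.185022

x=-4.413 y=-47.185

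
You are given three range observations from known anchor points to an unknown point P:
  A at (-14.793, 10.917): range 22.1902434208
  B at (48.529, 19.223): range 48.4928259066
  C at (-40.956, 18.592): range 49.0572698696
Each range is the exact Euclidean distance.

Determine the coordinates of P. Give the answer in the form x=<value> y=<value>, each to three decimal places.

x=4.231 y=-0.506

eq1: (x + 14.793)² + (y − 10.917)² = 22.1902434208²
eq2: (x − 48.529)² + (y − 19.223)² = 48.4928259066²
eq3: (x + 40.956)² + (y − 18.592)² = 49.0572698696²
eq2−eq3, eq2−eq1 (x²,y² cancel):
  -178.970·x − 1.262·y = -756.592733
  -126.644·x − 16.612·y = -527.426571
det = -178.970·-16.612 − -1.262·-126.644 = 2813.224912
x = (-756.592733·-16.612 − -1.262·-527.426571) / 2813.224912 = 4.231054
y = (-178.970·-527.426571 − -756.592733·-126.644) / 2813.224912 = -0.506322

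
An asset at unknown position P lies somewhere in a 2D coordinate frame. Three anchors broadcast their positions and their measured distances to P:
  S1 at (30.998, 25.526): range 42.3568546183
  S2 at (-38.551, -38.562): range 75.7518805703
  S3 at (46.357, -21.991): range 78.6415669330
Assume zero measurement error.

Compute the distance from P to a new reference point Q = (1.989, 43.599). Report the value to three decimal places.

17.349

eq1: (x − 30.998)² + (y − 25.526)² = 42.3568546183²
eq2: (x + 38.551)² + (y + 38.562)² = 75.7518805703²
eq3: (x − 46.357)² + (y + 21.991)² = 78.6415669330²
eq2−eq3, eq2−eq1 (x²,y² cancel):
  169.816·x + 33.142·y = -786.780555
  139.098·x + 128.176·y = 2583.489512
det = 169.816·128.176 − 33.142·139.098 = 17156.349700
x = (-786.780555·128.176 − 33.142·2583.489512) / 17156.349700 = -10.868769
y = (169.816·2583.489512 − -786.780555·139.098) / 17156.349700 = 31.950704
|P − Q| = √((-10.868769 − 1.989)² + (31.950704 − 43.599)²) = 17.349496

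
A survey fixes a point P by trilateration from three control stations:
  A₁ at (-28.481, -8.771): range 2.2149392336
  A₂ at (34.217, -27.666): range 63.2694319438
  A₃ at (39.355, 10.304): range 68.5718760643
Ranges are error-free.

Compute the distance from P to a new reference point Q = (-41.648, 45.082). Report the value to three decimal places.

56.538

eq1: (x + 28.481)² + (y + 8.771)² = 2.2149392336²
eq2: (x − 34.217)² + (y + 27.666)² = 63.2694319438²
eq3: (x − 39.355)² + (y − 10.304)² = 68.5718760643²
eq3−eq1, eq3−eq2 (x²,y² cancel):
  -135.672·x − 38.150·y = 3930.305592
  -10.276·x − 75.940·y = 980.303372
det = -135.672·-75.940 − -38.150·-10.276 = 9910.902280
x = (3930.305592·-75.940 − -38.150·980.303372) / 9910.902280 = -26.341581
y = (-135.672·980.303372 − 3930.305592·-10.276) / 9910.902280 = -9.344447
|P − Q| = √((-26.341581 − -41.648)² + (-9.344447 − 45.082)²) = 56.537815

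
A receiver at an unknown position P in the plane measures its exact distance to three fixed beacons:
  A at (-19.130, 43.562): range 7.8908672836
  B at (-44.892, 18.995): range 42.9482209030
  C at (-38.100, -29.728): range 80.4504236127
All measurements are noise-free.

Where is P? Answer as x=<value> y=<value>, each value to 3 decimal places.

x=-11.720 y=46.274

eq1: (x + 19.130)² + (y − 43.562)² = 7.8908672836²
eq2: (x + 44.892)² + (y − 18.995)² = 42.9482209030²
eq3: (x + 38.100)² + (y + 29.728)² = 80.4504236127²
eq1−eq3, eq1−eq2 (x²,y² cancel):
  -37.940·x − 146.580·y = -6338.245633
  -51.524·x − 49.134·y = -1669.786947
det = -37.940·-49.134 − -146.580·-51.524 = -5688.243960
x = (-6338.245633·-49.134 − -146.580·-1669.786947) / -5688.243960 = -11.719960
y = (-37.940·-1669.786947 − -6338.245633·-51.524) / -5688.243960 = 46.274396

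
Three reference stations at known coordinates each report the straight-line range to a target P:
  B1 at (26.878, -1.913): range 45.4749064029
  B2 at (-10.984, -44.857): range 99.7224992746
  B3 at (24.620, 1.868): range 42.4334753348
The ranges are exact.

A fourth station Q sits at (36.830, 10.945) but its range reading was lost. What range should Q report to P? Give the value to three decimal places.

eq1: (x − 26.878)² + (y + 1.913)² = 45.4749064029²
eq2: (x + 10.984)² + (y + 44.857)² = 99.7224992746²
eq3: (x − 24.620)² + (y − 1.868)² = 42.4334753348²
eq1−eq2, eq1−eq3 (x²,y² cancel):
  -75.724·x − 85.888·y = -6469.897497
  -4.516·x + 7.562·y = 150.914654
det = -75.724·7.562 − -85.888·-4.516 = -960.495096
x = (-6469.897497·7.562 − -85.888·150.914654) / -960.495096 = 37.442780
y = (-75.724·150.914654 − -6469.897497·-4.516) / -960.495096 = 42.317674
|P − Q| = √((37.442780 − 36.830)² + (42.317674 − 10.945)²) = 31.378658

31.379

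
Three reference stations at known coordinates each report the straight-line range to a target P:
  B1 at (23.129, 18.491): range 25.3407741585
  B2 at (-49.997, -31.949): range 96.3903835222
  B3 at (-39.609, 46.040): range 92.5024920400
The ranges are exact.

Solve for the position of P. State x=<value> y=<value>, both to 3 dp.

eq1: (x − 23.129)² + (y − 18.491)² = 25.3407741585²
eq2: (x + 49.997)² + (y + 31.949)² = 96.3903835222²
eq3: (x + 39.609)² + (y − 46.040)² = 92.5024920400²
eq3−eq1, eq3−eq2 (x²,y² cancel):
  125.476·x − 55.098·y = 5102.869440
  -20.776·x − 155.978·y = -902.510873
det = 125.476·-155.978 − -55.098·-20.776 = -20716.211576
x = (5102.869440·-155.978 − -55.098·-902.510873) / -20716.211576 = 40.821263
y = (125.476·-902.510873 − 5102.869440·-20.776) / -20716.211576 = 0.348820

x=40.821 y=0.349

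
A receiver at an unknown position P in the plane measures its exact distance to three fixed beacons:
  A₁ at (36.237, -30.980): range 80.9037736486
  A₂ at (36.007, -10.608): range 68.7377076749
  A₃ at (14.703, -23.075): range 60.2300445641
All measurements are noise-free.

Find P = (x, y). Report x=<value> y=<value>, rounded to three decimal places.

x=-23.835 y=23.212

eq1: (x − 36.237)² + (y + 30.980)² = 80.9037736486²
eq2: (x − 36.007)² + (y + 10.608)² = 68.7377076749²
eq3: (x − 14.703)² + (y + 23.075)² = 60.2300445641²
eq2−eq3, eq2−eq1 (x²,y² cancel):
  -42.608·x − 24.934·y = 436.814309
  0.460·x − 40.744·y = -956.701278
det = -42.608·-40.744 − -24.934·0.460 = 1747.489992
x = (436.814309·-40.744 − -24.934·-956.701278) / 1747.489992 = -23.835302
y = (-42.608·-956.701278 − 436.814309·0.460) / 1747.489992 = 23.211689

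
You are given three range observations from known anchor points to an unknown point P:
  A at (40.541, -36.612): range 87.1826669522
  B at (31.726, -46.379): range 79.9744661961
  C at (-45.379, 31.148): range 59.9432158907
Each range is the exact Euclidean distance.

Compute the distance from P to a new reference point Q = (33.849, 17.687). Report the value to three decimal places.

eq1: (x − 40.541)² + (y + 36.612)² = 87.1826669522²
eq2: (x − 31.726)² + (y + 46.379)² = 79.9744661961²
eq3: (x + 45.379)² + (y − 31.148)² = 59.9432158907²
eq2−eq1, eq2−eq3 (x²,y² cancel):
  17.630·x + 19.534·y = -1378.441666
  -154.210·x + 155.054·y = 2674.626940
det = 17.630·155.054 − 19.534·-154.210 = 5745.940160
x = (-1378.441666·155.054 − 19.534·2674.626940) / 5745.940160 = -46.289911
y = (17.630·2674.626940 − -1378.441666·-154.210) / 5745.940160 = -28.788294
|P − Q| = √((-46.289911 − 33.849)² + (-28.788294 − 17.687)²) = 92.640153

92.640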